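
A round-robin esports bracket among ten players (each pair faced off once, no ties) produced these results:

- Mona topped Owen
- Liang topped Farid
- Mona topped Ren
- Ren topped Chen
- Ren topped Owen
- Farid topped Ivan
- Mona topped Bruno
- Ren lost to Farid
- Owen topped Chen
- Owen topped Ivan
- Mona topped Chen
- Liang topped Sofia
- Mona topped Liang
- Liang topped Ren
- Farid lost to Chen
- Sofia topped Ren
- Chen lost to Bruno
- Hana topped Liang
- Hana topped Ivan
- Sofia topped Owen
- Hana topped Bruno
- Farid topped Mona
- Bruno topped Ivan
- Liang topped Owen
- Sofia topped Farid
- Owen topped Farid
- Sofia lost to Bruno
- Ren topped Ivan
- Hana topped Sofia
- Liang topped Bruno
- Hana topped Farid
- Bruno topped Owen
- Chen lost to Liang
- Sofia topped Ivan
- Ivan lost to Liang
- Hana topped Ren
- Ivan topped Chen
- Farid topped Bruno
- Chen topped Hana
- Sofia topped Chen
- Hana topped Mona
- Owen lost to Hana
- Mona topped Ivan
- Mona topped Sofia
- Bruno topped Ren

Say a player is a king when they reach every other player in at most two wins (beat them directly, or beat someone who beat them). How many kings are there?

4

Ren cannot reach Bruno, Liang, Mona, Sofia in two steps.
Farid cannot reach Hana in two steps.
Owen cannot reach Liang, Sofia in two steps.
Bruno cannot reach Liang, Mona in two steps.
Liang reaches everyone (king).
Hana reaches everyone (king).
Mona reaches everyone (king).
Sofia cannot reach Liang in two steps.
Chen reaches everyone (king).
Ivan cannot reach Ren, Owen, Bruno, Liang, Mona, Sofia in two steps.
Kings: Liang, Hana, Mona, Chen — 4.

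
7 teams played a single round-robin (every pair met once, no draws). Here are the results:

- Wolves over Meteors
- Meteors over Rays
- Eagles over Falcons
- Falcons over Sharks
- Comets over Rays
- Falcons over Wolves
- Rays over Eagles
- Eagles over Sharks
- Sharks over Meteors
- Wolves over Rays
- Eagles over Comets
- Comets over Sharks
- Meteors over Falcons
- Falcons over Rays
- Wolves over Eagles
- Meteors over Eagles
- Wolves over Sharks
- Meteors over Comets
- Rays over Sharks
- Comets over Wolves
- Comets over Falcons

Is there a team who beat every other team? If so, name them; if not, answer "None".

Highest win total is Wolves with 4 (out of 6 possible).
Wolves lost to Falcons, Comets, so no team went undefeated.

None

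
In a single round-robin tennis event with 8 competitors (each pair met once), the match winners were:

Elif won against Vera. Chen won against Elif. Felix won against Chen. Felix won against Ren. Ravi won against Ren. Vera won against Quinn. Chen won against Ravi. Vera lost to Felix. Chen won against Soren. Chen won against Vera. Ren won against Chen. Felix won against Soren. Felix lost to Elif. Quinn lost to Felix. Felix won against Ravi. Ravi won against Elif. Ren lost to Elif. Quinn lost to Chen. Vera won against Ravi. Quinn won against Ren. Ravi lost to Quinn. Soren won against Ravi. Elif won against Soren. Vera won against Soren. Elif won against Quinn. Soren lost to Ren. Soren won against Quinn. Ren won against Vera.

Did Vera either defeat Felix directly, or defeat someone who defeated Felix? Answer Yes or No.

No

Vera did not beat Felix directly.
Vera beat Ravi, Quinn, Soren, but each of them lost to Felix. No two-step path.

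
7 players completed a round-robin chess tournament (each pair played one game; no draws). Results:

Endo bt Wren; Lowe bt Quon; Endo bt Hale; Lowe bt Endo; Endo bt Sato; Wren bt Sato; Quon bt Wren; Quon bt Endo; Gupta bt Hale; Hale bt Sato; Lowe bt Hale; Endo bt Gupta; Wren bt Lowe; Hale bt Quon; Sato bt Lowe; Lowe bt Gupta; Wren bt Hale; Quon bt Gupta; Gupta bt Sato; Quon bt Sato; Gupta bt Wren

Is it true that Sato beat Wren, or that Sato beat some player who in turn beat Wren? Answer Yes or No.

No

Sato did not beat Wren directly.
Sato beat Lowe, but each of them lost to Wren. No two-step path.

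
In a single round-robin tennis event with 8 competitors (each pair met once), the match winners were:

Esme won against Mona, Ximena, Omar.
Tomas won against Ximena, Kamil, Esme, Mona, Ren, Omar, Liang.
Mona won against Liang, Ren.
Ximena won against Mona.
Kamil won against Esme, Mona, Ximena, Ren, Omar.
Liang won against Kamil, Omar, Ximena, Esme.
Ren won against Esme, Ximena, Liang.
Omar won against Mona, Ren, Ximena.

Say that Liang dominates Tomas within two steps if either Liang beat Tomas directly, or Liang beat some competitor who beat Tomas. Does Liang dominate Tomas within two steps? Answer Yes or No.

Liang did not beat Tomas directly.
Liang beat Esme, Omar, Ximena, Kamil, but each of them lost to Tomas. No two-step path.

No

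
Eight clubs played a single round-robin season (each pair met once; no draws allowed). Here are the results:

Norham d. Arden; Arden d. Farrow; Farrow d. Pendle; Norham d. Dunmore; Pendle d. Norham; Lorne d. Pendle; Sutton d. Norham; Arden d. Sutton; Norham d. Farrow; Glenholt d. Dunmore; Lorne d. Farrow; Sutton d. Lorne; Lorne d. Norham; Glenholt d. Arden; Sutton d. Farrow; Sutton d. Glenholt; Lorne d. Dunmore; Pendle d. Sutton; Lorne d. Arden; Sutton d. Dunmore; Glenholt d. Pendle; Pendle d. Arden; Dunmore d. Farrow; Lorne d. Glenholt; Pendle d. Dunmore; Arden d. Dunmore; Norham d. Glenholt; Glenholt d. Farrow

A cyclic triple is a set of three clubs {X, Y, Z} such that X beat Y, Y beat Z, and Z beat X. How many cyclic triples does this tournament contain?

Win totals: Dunmore 1, Norham 4, Pendle 4, Lorne 6, Arden 3, Farrow 1, Sutton 5, Glenholt 4.
A club with w wins dominates both others in C(w,2) triples; summing gives 0 + 6 + 6 + 15 + 3 + 0 + 10 + 6 = 46 transitive triples.
Total triples C(8,3) = 56, so cyclic triples = 56 − 46 = 10.

10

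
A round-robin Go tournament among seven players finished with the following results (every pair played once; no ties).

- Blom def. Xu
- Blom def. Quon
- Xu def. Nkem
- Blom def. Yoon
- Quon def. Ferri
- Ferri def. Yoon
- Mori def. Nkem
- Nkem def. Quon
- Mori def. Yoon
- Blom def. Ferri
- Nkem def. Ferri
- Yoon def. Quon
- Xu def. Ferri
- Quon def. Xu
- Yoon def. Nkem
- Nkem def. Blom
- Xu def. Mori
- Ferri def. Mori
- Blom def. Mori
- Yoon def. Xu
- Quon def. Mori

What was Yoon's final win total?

Yoon's results: beat Xu, Quon, Nkem; lost to Mori, Blom, Ferri.
That is 3 wins.

3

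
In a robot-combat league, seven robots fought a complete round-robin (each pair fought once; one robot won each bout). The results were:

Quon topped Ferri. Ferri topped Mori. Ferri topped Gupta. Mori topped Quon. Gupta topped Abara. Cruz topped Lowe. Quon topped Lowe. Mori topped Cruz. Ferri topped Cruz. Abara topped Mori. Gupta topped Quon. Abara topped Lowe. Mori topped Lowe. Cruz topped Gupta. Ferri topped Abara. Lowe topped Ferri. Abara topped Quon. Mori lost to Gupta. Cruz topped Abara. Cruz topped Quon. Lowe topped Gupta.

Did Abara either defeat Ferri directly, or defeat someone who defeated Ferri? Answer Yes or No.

Yes

Abara did not beat Ferri directly.
Abara beat Mori, Quon, Lowe. Of those, Quon beat Ferri.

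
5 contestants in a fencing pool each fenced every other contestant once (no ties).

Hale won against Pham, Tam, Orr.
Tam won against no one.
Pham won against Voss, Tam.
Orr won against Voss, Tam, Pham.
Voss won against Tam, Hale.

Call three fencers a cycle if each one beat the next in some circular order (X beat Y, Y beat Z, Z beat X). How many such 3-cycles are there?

Win totals: Tam 0, Orr 3, Hale 3, Pham 2, Voss 2.
A fencer with w wins dominates both others in C(w,2) triples; summing gives 0 + 3 + 3 + 1 + 1 = 8 transitive triples.
Total triples C(5,3) = 10, so cyclic triples = 10 − 8 = 2.

2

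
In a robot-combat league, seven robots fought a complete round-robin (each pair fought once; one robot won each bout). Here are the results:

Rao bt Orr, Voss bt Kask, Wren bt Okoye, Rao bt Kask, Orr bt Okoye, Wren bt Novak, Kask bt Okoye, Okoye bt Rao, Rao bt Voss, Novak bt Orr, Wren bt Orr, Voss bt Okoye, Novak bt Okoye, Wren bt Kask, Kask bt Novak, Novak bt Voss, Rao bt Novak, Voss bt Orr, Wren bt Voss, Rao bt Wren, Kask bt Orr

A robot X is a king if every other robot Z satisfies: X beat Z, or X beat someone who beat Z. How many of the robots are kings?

Rao reaches everyone (king).
Voss cannot reach Wren in two steps.
Kask cannot reach Wren in two steps.
Novak cannot reach Wren in two steps.
Orr cannot reach Voss, Kask, Novak, Wren in two steps.
Okoye reaches everyone (king).
Wren reaches everyone (king).
Kings: Rao, Okoye, Wren — 3.

3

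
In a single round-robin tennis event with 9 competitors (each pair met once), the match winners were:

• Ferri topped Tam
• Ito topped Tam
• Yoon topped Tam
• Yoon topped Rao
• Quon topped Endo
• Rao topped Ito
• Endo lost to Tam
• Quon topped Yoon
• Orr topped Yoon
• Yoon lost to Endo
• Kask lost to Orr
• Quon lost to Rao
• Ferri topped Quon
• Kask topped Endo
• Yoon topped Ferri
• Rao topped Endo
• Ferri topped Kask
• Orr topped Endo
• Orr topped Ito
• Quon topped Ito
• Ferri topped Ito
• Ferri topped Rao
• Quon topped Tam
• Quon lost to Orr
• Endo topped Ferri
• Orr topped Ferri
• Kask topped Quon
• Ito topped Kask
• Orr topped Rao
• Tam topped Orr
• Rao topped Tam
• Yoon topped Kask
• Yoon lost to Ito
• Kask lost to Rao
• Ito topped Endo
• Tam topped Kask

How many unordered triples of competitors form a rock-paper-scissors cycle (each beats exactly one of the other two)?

Win totals: Kask 2, Endo 2, Rao 5, Ito 4, Yoon 4, Tam 3, Ferri 5, Quon 4, Orr 7.
A competitor with w wins dominates both others in C(w,2) triples; summing gives 1 + 1 + 10 + 6 + 6 + 3 + 10 + 6 + 21 = 64 transitive triples.
Total triples C(9,3) = 84, so cyclic triples = 84 − 64 = 20.

20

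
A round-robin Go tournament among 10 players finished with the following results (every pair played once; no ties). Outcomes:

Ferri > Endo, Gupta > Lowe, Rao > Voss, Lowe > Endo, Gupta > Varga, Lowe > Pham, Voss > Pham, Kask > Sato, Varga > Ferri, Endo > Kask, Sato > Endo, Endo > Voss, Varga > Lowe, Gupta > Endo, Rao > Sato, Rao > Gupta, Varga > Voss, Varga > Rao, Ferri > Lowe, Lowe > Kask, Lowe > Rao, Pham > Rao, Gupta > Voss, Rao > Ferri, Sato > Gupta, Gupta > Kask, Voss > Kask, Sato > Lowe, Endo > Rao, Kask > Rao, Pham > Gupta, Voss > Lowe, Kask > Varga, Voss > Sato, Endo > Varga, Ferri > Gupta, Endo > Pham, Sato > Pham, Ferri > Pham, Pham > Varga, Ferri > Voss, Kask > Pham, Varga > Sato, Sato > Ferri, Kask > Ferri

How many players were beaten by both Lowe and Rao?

Lowe beat: Pham, Rao, Kask, Endo.
Rao beat: Voss, Gupta, Sato, Ferri.
No one was beaten by both.

0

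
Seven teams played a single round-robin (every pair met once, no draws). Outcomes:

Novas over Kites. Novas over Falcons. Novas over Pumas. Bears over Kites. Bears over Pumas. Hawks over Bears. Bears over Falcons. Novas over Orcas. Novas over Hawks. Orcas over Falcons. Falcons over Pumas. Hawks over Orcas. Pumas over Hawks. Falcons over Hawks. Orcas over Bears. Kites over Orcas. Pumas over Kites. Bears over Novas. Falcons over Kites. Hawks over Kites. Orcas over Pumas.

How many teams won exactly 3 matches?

3

Win totals: Hawks 3, Falcons 3, Bears 4, Pumas 2, Kites 1, Novas 5, Orcas 3.
Exactly 3: Hawks, Falcons, Orcas — 3 teams.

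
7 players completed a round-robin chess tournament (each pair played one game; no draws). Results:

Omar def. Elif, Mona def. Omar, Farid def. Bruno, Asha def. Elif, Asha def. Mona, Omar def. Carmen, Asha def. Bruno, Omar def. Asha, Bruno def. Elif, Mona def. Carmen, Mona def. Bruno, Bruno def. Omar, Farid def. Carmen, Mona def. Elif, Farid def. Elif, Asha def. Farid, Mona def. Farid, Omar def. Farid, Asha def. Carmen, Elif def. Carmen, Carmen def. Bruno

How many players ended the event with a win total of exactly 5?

2

Win totals: Elif 1, Mona 5, Carmen 1, Asha 5, Bruno 2, Farid 3, Omar 4.
Exactly 5: Mona, Asha — 2 players.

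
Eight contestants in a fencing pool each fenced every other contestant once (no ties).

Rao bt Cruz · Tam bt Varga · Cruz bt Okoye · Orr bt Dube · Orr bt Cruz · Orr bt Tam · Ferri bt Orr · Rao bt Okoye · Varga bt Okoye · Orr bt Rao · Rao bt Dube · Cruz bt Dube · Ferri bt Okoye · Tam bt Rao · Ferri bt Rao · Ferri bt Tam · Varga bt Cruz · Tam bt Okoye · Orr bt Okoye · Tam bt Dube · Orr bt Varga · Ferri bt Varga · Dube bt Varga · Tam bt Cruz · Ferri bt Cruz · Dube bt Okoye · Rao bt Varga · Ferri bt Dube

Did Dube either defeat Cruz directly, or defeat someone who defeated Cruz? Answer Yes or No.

Yes

Dube did not beat Cruz directly.
Dube beat Varga, Okoye. Of those, Varga beat Cruz.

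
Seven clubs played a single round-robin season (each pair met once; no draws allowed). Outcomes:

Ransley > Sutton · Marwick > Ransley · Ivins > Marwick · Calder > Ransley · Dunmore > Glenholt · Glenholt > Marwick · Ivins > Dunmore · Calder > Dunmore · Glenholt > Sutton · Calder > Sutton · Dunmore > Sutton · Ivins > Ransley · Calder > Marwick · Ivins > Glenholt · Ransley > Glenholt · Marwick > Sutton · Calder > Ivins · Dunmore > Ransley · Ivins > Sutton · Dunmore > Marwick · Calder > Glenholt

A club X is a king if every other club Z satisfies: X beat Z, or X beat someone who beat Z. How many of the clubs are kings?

Calder reaches everyone (king).
Marwick cannot reach Calder, Ivins, Dunmore in two steps.
Sutton cannot reach Calder, Marwick, Glenholt, Ivins, Dunmore, Ransley in two steps.
Glenholt cannot reach Calder, Ivins, Dunmore in two steps.
Ivins cannot reach Calder in two steps.
Dunmore cannot reach Calder, Ivins in two steps.
Ransley cannot reach Calder, Ivins, Dunmore in two steps.
Kings: Calder — 1.

1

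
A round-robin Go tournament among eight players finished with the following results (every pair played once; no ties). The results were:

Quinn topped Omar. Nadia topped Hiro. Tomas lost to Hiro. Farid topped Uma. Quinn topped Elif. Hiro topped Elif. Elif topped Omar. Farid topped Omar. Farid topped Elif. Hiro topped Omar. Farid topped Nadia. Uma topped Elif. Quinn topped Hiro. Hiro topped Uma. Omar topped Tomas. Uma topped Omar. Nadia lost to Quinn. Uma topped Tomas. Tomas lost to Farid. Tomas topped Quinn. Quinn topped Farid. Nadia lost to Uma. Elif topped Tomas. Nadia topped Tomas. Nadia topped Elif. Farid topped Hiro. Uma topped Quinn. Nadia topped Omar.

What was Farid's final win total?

6

Farid's results: beat Omar, Hiro, Elif, Tomas, Nadia, Uma; lost to Quinn.
That is 6 wins.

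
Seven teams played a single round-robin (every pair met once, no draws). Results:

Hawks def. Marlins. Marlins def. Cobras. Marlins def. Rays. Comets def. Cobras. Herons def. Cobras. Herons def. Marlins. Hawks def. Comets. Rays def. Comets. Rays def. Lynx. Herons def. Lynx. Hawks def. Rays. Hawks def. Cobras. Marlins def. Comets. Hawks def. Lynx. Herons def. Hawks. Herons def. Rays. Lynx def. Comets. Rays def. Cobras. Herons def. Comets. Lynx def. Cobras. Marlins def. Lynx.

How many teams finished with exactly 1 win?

Win totals: Comets 1, Lynx 2, Cobras 0, Rays 3, Marlins 4, Herons 6, Hawks 5.
Exactly 1: Comets — 1 team.

1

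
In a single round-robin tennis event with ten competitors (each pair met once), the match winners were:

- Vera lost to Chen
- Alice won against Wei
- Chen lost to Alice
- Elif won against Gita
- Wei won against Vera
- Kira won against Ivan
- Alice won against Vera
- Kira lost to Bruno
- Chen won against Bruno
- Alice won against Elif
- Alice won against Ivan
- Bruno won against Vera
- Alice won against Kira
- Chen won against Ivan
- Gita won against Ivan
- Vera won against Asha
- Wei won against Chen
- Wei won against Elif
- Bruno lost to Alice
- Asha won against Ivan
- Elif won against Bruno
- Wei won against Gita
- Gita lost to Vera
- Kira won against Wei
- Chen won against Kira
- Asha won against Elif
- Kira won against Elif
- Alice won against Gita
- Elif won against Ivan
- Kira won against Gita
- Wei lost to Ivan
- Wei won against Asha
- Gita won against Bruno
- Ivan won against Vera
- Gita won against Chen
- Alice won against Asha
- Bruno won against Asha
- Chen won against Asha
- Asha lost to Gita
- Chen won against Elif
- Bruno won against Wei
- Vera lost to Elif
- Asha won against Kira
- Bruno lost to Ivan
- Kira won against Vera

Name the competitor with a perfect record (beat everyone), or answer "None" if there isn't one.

Alice has 9 wins out of 9 opponents — a perfect record.

Alice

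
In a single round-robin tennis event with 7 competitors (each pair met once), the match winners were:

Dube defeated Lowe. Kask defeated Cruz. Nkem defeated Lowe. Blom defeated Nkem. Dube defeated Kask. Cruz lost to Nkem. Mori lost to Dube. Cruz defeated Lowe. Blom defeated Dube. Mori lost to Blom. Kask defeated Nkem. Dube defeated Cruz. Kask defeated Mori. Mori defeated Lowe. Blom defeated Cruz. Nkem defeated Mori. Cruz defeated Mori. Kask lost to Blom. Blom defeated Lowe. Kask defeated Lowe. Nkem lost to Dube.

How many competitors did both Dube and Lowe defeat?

0

Dube beat: Kask, Cruz, Mori, Nkem, Lowe.
Lowe beat: no one.
No one was beaten by both.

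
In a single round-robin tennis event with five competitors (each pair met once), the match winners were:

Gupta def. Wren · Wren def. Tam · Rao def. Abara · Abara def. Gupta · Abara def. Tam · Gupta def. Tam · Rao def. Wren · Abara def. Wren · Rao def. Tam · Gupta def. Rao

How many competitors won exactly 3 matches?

Win totals: Rao 3, Tam 0, Gupta 3, Abara 3, Wren 1.
Exactly 3: Rao, Gupta, Abara — 3 competitors.

3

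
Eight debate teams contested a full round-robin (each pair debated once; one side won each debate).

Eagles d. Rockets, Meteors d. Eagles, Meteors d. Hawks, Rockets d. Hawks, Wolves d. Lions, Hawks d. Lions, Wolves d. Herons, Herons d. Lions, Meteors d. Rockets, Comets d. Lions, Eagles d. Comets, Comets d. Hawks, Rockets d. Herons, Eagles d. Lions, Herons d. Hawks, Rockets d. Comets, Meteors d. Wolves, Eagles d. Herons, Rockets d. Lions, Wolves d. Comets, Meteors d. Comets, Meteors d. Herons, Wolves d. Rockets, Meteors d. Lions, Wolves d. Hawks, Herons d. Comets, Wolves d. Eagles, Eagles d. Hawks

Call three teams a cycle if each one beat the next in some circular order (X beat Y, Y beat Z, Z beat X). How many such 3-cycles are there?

Win totals: Lions 0, Wolves 6, Meteors 7, Eagles 5, Hawks 1, Herons 3, Rockets 4, Comets 2.
A team with w wins dominates both others in C(w,2) triples; summing gives 0 + 15 + 21 + 10 + 0 + 3 + 6 + 1 = 56 transitive triples.
Total triples C(8,3) = 56, so cyclic triples = 56 − 56 = 0.

0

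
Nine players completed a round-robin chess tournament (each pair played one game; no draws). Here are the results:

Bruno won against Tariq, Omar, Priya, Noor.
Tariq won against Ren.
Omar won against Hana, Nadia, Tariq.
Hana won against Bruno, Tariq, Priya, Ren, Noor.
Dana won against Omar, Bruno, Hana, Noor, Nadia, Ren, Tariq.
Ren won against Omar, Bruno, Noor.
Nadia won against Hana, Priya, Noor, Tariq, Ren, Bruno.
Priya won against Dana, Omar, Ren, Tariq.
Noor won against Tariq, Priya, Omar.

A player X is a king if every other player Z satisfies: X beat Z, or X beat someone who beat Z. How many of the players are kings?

4

Dana reaches everyone (king).
Tariq cannot reach Dana, Nadia, Hana, Priya in two steps.
Nadia reaches everyone (king).
Ren cannot reach Dana in two steps.
Omar cannot reach Dana in two steps.
Noor cannot reach Bruno in two steps.
Hana cannot reach Nadia in two steps.
Bruno reaches everyone (king).
Priya reaches everyone (king).
Kings: Dana, Nadia, Bruno, Priya — 4.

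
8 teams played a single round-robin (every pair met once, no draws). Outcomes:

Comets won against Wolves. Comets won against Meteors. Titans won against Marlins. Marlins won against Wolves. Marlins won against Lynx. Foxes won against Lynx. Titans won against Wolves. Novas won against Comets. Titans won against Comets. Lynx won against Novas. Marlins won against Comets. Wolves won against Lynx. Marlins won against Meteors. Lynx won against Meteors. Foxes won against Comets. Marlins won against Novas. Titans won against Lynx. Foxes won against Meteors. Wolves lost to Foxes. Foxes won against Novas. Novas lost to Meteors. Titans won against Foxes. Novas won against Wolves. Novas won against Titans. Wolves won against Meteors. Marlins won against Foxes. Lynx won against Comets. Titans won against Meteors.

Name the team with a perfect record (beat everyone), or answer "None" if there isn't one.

None

Highest win total is Titans with 6 (out of 7 possible).
Titans lost to Novas, so no team went undefeated.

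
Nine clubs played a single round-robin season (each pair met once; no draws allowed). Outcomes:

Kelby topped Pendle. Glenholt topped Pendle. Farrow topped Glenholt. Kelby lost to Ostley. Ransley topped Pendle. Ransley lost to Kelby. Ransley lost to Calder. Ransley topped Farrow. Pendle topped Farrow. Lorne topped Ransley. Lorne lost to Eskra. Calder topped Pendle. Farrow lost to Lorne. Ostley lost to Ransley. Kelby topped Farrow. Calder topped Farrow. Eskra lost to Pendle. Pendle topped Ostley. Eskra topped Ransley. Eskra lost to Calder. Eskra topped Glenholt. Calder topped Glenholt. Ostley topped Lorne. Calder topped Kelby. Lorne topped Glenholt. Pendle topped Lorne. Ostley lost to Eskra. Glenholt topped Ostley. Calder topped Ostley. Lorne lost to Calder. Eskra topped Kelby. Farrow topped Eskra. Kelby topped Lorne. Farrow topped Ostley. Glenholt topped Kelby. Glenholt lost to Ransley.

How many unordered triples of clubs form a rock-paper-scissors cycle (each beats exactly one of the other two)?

18

Win totals: Glenholt 3, Farrow 3, Lorne 3, Ransley 4, Kelby 4, Ostley 2, Eskra 5, Pendle 4, Calder 8.
A club with w wins dominates both others in C(w,2) triples; summing gives 3 + 3 + 3 + 6 + 6 + 1 + 10 + 6 + 28 = 66 transitive triples.
Total triples C(9,3) = 84, so cyclic triples = 84 − 66 = 18.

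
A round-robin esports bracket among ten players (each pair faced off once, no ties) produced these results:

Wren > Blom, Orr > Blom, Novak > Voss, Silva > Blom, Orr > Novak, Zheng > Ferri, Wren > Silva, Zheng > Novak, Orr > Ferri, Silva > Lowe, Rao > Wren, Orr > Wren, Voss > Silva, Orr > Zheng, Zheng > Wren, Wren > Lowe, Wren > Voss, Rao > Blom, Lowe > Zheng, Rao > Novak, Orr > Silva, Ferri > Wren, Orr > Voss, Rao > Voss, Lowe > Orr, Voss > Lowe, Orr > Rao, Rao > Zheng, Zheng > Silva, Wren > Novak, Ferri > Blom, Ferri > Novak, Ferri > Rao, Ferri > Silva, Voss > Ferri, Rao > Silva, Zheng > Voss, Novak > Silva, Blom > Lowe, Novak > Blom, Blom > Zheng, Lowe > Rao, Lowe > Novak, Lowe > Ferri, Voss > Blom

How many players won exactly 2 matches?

2

Win totals: Wren 5, Orr 8, Novak 3, Silva 2, Voss 4, Blom 2, Lowe 5, Ferri 5, Zheng 5, Rao 6.
Exactly 2: Silva, Blom — 2 players.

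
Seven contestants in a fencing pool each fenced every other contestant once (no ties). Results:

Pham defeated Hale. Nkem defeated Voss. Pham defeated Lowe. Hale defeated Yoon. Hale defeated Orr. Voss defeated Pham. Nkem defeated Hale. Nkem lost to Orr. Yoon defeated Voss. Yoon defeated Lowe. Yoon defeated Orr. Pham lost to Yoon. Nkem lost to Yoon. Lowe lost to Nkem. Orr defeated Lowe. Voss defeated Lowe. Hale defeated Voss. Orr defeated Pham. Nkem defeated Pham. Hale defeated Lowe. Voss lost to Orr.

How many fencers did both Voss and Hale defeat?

Voss beat: Pham, Lowe.
Hale beat: Lowe, Yoon, Voss, Orr.
Both beat: Lowe — 1.

1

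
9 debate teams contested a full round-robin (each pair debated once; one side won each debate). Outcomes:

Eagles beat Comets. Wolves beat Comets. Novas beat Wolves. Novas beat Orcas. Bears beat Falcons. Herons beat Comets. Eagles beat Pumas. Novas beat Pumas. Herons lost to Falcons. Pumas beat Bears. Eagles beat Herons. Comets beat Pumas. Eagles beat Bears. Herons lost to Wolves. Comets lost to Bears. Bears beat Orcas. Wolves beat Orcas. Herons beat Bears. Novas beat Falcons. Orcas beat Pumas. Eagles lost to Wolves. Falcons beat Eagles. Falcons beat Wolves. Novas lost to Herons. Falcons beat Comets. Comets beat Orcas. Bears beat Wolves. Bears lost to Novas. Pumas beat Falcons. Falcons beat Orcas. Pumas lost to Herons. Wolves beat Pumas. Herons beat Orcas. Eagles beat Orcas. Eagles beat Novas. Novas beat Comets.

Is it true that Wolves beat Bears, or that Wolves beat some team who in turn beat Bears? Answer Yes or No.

Wolves did not beat Bears directly.
Wolves beat Eagles, Pumas, Comets, Herons, Orcas. Of those, Eagles beat Bears.

Yes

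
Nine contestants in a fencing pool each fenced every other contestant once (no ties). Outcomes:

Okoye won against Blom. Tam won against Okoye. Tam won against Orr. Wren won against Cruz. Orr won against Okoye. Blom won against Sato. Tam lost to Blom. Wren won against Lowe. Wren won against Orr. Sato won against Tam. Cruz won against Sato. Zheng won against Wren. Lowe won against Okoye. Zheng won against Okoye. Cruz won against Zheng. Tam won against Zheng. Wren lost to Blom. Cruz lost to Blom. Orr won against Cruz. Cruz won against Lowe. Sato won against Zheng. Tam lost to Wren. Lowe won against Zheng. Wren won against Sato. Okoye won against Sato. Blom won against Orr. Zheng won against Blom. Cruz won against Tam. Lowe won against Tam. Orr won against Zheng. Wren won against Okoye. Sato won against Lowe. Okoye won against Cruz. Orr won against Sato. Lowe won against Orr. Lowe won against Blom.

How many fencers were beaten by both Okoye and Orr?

Okoye beat: Blom, Cruz, Sato.
Orr beat: Okoye, Cruz, Zheng, Sato.
Both beat: Cruz, Sato — 2.

2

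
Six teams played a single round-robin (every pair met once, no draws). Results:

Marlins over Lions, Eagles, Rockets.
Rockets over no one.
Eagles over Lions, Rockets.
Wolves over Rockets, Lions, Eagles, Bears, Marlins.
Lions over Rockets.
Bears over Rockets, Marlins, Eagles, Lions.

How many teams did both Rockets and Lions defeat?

Rockets beat: no one.
Lions beat: Rockets.
No one was beaten by both.

0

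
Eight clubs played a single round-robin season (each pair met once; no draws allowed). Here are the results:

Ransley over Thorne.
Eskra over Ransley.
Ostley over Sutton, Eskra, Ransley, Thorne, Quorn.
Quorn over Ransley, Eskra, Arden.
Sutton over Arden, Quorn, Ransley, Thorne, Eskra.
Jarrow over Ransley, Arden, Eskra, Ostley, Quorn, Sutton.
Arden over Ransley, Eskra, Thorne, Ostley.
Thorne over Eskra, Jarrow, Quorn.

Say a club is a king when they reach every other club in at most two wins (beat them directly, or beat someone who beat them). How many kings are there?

5

Eskra cannot reach Arden, Ostley, Quorn, Jarrow, Sutton in two steps.
Arden reaches everyone (king).
Ostley reaches everyone (king).
Ransley cannot reach Arden, Ostley, Sutton in two steps.
Quorn cannot reach Jarrow, Sutton in two steps.
Jarrow reaches everyone (king).
Thorne reaches everyone (king).
Sutton reaches everyone (king).
Kings: Arden, Ostley, Jarrow, Thorne, Sutton — 5.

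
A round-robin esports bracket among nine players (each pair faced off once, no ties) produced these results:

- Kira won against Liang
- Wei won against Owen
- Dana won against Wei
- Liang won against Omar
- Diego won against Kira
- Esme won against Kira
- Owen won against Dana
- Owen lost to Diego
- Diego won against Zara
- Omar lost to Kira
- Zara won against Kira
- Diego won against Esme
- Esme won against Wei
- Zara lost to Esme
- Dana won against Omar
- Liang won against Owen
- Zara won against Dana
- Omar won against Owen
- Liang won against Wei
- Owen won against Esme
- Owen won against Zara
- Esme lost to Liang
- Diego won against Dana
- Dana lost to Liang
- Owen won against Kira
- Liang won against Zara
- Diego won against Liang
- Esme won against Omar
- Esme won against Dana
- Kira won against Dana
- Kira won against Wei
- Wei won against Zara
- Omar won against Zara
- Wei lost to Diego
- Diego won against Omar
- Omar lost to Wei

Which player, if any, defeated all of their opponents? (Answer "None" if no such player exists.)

Diego

Diego has 8 wins out of 8 opponents — a perfect record.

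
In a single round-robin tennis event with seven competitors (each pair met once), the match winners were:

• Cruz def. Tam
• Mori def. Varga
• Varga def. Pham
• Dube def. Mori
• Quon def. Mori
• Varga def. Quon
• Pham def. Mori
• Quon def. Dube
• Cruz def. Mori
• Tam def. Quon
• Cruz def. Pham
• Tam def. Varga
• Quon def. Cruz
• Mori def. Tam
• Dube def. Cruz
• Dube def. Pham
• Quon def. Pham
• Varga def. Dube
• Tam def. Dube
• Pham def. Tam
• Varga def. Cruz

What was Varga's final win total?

4

Varga's results: beat Pham, Cruz, Quon, Dube; lost to Mori, Tam.
That is 4 wins.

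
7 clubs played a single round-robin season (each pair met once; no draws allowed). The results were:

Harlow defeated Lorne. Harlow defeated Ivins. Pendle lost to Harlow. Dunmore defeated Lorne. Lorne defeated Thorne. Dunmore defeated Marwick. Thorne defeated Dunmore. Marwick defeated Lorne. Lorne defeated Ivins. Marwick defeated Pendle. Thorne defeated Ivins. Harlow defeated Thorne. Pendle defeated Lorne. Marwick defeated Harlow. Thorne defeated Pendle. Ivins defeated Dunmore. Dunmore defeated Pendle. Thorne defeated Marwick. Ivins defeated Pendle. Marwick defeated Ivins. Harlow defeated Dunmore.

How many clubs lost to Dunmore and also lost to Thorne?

2

Dunmore beat: Pendle, Marwick, Lorne.
Thorne beat: Pendle, Ivins, Dunmore, Marwick.
Both beat: Pendle, Marwick — 2.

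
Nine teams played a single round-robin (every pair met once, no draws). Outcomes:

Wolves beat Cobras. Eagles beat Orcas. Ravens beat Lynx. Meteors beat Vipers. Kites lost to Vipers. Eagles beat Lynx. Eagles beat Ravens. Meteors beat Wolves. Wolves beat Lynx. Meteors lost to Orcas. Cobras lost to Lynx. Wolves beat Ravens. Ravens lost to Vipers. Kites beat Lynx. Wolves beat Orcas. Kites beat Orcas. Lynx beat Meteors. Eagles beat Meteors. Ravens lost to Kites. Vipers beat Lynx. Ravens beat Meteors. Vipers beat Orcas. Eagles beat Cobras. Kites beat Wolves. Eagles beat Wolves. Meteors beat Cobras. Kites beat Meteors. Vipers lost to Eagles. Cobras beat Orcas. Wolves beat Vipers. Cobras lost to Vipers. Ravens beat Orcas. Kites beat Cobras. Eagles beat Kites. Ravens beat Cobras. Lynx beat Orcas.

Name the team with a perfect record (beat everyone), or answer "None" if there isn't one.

Eagles

Eagles has 8 wins out of 8 opponents — a perfect record.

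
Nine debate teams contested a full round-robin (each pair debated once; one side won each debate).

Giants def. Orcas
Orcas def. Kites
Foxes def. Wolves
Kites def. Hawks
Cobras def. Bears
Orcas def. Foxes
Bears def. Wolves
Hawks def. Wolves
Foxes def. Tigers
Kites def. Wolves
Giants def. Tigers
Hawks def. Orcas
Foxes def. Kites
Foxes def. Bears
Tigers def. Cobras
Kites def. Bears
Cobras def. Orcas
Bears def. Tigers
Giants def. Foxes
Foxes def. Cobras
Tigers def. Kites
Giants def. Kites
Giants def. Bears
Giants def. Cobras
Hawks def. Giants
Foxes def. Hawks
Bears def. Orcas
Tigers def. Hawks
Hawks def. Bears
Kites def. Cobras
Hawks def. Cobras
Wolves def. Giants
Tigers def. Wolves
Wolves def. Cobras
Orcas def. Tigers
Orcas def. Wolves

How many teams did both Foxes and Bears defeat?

Foxes beat: Hawks, Cobras, Tigers, Kites, Wolves, Bears.
Bears beat: Tigers, Wolves, Orcas.
Both beat: Tigers, Wolves — 2.

2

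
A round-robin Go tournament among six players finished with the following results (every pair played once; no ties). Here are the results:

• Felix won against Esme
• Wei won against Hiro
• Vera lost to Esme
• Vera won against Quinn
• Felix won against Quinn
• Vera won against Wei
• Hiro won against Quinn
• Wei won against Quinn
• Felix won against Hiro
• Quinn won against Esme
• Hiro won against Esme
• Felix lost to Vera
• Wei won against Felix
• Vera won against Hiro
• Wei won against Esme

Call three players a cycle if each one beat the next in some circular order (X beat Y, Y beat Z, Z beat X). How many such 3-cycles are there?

Of the C(6,3) = 20 triples, the cyclic ones are: {Wei, Esme, Vera}; {Esme, Hiro, Vera}; {Esme, Vera, Felix}; {Esme, Vera, Quinn}.
That is 4.

4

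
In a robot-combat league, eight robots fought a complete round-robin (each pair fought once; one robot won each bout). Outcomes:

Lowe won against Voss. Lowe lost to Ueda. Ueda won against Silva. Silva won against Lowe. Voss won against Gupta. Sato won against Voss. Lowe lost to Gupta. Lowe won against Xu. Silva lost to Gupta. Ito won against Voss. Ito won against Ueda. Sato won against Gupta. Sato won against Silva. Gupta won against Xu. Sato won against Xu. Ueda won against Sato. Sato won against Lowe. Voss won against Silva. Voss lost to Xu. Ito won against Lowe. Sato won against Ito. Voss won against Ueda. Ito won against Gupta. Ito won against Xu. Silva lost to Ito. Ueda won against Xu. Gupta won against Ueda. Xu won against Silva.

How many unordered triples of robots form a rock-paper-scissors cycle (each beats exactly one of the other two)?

9

Win totals: Gupta 4, Silva 1, Xu 2, Ueda 4, Sato 6, Voss 3, Lowe 2, Ito 6.
A robot with w wins dominates both others in C(w,2) triples; summing gives 6 + 0 + 1 + 6 + 15 + 3 + 1 + 15 = 47 transitive triples.
Total triples C(8,3) = 56, so cyclic triples = 56 − 47 = 9.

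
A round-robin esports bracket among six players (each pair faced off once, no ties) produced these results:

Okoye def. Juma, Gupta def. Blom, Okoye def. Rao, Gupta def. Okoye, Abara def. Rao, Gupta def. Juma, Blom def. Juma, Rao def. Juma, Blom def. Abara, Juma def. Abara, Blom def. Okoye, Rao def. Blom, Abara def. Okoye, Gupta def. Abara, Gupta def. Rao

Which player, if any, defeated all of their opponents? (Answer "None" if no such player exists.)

Gupta

Gupta has 5 wins out of 5 opponents — a perfect record.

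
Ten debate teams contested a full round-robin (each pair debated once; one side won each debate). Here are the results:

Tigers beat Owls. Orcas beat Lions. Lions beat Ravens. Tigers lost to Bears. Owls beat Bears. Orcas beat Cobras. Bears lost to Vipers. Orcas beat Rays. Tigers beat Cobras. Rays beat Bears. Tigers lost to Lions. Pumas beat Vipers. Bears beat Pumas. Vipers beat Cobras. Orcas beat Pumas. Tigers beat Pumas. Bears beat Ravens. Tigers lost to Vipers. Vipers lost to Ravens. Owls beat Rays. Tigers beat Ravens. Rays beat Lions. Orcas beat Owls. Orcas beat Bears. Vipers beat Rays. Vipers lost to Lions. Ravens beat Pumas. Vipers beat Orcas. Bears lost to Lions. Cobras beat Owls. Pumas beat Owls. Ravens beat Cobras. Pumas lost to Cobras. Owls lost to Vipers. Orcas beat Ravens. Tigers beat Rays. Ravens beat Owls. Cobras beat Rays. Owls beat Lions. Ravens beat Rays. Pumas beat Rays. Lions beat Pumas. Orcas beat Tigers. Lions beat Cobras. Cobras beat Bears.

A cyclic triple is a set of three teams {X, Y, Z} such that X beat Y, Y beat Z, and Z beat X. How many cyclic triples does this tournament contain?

Win totals: Vipers 6, Rays 2, Cobras 4, Lions 6, Orcas 8, Owls 3, Bears 3, Tigers 5, Ravens 5, Pumas 3.
A team with w wins dominates both others in C(w,2) triples; summing gives 15 + 1 + 6 + 15 + 28 + 3 + 3 + 10 + 10 + 3 = 94 transitive triples.
Total triples C(10,3) = 120, so cyclic triples = 120 − 94 = 26.

26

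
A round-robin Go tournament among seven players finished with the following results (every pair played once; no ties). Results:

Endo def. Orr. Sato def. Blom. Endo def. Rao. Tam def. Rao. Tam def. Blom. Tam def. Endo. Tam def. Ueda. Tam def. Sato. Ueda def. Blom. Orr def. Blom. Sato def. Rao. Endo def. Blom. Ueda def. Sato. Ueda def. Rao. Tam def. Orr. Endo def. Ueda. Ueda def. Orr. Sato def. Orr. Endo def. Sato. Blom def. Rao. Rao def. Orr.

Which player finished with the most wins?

Tam

Win totals: Endo 5, Orr 1, Sato 3, Rao 1, Tam 6, Blom 1, Ueda 4.
Tam leads with 6 wins (next highest: 5).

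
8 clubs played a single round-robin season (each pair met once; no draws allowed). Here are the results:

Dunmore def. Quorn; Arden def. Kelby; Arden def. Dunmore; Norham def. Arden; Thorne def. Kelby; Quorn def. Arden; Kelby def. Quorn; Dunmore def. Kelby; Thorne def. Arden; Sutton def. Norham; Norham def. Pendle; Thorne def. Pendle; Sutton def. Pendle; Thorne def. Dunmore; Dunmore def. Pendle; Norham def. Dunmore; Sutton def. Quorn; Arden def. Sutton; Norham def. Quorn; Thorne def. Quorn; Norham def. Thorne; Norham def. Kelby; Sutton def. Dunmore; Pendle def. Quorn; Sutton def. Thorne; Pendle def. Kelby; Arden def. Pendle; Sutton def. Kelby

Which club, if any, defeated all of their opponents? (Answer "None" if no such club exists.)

Highest win total is Sutton with 6 (out of 7 possible).
Sutton lost to Arden, so no club went undefeated.

None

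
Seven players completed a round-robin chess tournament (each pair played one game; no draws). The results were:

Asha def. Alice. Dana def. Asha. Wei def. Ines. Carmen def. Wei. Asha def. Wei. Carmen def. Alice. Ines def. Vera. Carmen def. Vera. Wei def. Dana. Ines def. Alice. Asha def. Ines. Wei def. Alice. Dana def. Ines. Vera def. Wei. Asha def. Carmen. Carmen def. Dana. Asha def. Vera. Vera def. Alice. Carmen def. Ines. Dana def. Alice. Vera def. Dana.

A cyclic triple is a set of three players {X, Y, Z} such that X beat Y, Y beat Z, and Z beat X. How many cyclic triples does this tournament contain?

Win totals: Asha 5, Ines 2, Dana 3, Carmen 5, Vera 3, Wei 3, Alice 0.
A player with w wins dominates both others in C(w,2) triples; summing gives 10 + 1 + 3 + 10 + 3 + 3 + 0 = 30 transitive triples.
Total triples C(7,3) = 35, so cyclic triples = 35 − 30 = 5.

5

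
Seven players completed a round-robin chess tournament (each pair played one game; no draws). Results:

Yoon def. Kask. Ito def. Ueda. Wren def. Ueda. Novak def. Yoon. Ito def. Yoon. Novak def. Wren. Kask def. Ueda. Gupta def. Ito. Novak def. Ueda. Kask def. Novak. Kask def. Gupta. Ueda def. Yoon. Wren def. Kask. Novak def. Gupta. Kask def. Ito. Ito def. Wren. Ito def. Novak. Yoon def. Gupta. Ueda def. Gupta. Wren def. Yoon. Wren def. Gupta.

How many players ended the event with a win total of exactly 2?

2

Win totals: Ueda 2, Kask 4, Gupta 1, Wren 4, Yoon 2, Novak 4, Ito 4.
Exactly 2: Ueda, Yoon — 2 players.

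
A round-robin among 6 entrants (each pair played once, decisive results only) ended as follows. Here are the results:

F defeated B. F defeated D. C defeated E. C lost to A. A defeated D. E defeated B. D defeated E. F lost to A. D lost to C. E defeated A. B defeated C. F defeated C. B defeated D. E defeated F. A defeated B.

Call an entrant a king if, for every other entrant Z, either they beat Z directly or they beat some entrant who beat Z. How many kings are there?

3

A reaches everyone (king).
B cannot reach A, F in two steps.
C reaches everyone (king).
D cannot reach C in two steps.
E reaches everyone (king).
F cannot reach A in two steps.
Kings: A, C, E — 3.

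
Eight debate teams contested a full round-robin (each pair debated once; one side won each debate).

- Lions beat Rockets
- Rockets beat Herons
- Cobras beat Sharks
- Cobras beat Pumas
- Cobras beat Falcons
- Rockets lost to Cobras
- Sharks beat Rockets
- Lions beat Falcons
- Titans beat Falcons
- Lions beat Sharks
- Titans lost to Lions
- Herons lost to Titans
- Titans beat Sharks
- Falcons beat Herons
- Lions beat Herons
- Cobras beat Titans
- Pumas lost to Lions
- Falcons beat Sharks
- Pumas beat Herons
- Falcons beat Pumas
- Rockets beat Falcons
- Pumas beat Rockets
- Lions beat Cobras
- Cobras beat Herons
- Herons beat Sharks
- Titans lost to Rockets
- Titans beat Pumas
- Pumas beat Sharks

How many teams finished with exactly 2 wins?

Win totals: Pumas 3, Herons 1, Lions 7, Cobras 6, Sharks 1, Titans 4, Falcons 3, Rockets 3.
No team has exactly 2 wins.

0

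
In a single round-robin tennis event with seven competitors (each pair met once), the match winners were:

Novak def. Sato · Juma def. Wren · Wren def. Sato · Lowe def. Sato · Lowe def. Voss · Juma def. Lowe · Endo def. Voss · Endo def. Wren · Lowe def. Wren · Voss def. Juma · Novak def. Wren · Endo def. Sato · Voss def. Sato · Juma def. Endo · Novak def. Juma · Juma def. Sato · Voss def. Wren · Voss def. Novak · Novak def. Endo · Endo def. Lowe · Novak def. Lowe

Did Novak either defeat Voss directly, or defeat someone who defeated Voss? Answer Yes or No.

Yes

Novak did not beat Voss directly.
Novak beat Sato, Lowe, Juma, Endo, Wren. Of those, Lowe beat Voss.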